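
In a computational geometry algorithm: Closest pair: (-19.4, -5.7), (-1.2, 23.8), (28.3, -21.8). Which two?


d(P0,P1) = 34.6625, d(P0,P2) = 50.3438, d(P1,P2) = 54.3103
Closest: P0 and P1

Closest pair: (-19.4, -5.7) and (-1.2, 23.8), distance = 34.6625


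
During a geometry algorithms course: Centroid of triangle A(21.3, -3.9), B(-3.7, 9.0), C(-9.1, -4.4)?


Centroid = ((x_A+x_B+x_C)/3, (y_A+y_B+y_C)/3)
= ((21.3+(-3.7)+(-9.1))/3, ((-3.9)+9+(-4.4))/3)
= (2.8333, 0.2333)

(2.8333, 0.2333)


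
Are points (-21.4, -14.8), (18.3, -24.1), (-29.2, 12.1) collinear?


Cross product: (18.3-(-21.4))*(12.1-(-14.8)) - ((-24.1)-(-14.8))*((-29.2)-(-21.4))
= 995.39

No, not collinear


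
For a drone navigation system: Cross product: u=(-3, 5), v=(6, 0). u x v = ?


u x v = u_x*v_y - u_y*v_x = (-3)*0 - 5*6
= 0 - 30 = -30

-30


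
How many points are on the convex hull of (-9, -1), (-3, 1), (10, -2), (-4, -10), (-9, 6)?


Convex hull vertices (CCW): (-9, -1), (-4, -10), (10, -2), (-9, 6)
Count = 4

4


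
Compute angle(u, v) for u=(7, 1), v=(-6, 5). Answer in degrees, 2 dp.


u.v = -37, |u| = sqrt(50) = 7.0711, |v| = sqrt(61) = 7.8102
cos(theta) = u.v/(|u||v|) = -37/sqrt(3050) = -0.669965
theta = acos(-0.669965) = 132.06 degrees

132.06 degrees


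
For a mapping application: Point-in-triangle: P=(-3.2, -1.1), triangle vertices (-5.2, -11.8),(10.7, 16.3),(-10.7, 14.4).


Cross products: AB x AP = 113.93, BC x BP = 345.95, CA x CP = 111.25
All same sign? yes

Yes, inside


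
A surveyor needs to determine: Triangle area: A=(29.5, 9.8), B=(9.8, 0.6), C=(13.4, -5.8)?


Area = |x_A(y_B-y_C) + x_B(y_C-y_A) + x_C(y_A-y_B)|/2
= |188.8 + (-152.88) + 123.28|/2
= 159.2/2 = 79.6

79.6


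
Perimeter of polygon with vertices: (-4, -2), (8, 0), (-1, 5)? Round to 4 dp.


Sides: (-4, -2)->(8, 0): sqrt(148) = 12.165525, (8, 0)->(-1, 5): sqrt(106) = 10.29563, (-1, 5)->(-4, -2): sqrt(58) = 7.615773
Sum = 30.076928
Perimeter = 30.0769

30.0769


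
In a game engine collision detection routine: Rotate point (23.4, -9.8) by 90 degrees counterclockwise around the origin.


90° CCW: (x,y) -> (-y, x)
(23.4,-9.8) -> (9.8, 23.4)

(9.8, 23.4)


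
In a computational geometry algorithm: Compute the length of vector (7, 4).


|u| = sqrt(7^2 + 4^2) = sqrt(65) = 8.0623

8.0623


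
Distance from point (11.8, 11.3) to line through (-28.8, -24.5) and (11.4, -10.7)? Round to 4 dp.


|cross product| = 878.88
|line direction| = sqrt(1806.48) = 42.5027
Distance = 878.88/sqrt(1806.48) = 20.6782

20.6782


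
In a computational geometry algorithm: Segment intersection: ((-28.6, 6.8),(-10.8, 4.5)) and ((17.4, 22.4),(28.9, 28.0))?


Cross products: d1=78.2, d2=-47.93, d3=383.48, d4=509.61
d1*d2 < 0 and d3*d4 < 0? no

No, they don't intersect


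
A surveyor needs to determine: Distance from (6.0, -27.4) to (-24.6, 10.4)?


dx=-30.6, dy=37.8
d^2 = (-30.6)^2 + 37.8^2 = 2365.2
d = sqrt(2365.2) = 48.6333

48.6333


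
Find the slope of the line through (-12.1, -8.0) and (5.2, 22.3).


slope = (y2-y1)/(x2-x1) = (22.3-(-8))/(5.2-(-12.1)) = 30.3/17.3 = 1.7514

1.7514


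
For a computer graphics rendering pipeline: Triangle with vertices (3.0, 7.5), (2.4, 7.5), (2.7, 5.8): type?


Side lengths squared: AB^2=0.36, BC^2=2.98, CA^2=2.98
Sorted: [0.36, 2.98, 2.98]
By sides: Isosceles, By angles: Acute

Isosceles, Acute


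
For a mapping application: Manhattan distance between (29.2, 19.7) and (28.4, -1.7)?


|29.2-28.4| + |19.7-(-1.7)| = 0.8 + 21.4 = 22.2

22.2


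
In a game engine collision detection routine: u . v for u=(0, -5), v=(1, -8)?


u . v = u_x*v_x + u_y*v_y = 0*1 + (-5)*(-8)
= 0 + 40 = 40

40


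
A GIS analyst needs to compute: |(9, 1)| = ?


|u| = sqrt(9^2 + 1^2) = sqrt(82) = 9.0554

9.0554


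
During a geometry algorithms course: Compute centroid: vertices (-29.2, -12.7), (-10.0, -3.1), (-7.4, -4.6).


Centroid = ((x_A+x_B+x_C)/3, (y_A+y_B+y_C)/3)
= (((-29.2)+(-10)+(-7.4))/3, ((-12.7)+(-3.1)+(-4.6))/3)
= (-15.5333, -6.8)

(-15.5333, -6.8)


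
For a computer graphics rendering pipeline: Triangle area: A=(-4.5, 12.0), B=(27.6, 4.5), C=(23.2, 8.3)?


Area = |x_A(y_B-y_C) + x_B(y_C-y_A) + x_C(y_A-y_B)|/2
= |17.1 + (-102.12) + 174|/2
= 88.98/2 = 44.49

44.49


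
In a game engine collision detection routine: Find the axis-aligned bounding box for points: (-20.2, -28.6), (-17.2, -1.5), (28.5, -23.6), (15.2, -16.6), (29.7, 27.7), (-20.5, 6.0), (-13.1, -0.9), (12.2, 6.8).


x range: [-20.5, 29.7]
y range: [-28.6, 27.7]
Bounding box: (-20.5,-28.6) to (29.7,27.7)

(-20.5,-28.6) to (29.7,27.7)


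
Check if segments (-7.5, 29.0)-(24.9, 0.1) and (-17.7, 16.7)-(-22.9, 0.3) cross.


Cross products: d1=103.32, d2=784.96, d3=-693.3, d4=-1374.94
d1*d2 < 0 and d3*d4 < 0? no

No, they don't intersect


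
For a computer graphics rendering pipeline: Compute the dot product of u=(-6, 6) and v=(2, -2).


u . v = u_x*v_x + u_y*v_y = (-6)*2 + 6*(-2)
= (-12) + (-12) = -24

-24


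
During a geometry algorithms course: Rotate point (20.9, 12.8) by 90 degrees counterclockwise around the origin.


90° CCW: (x,y) -> (-y, x)
(20.9,12.8) -> (-12.8, 20.9)

(-12.8, 20.9)


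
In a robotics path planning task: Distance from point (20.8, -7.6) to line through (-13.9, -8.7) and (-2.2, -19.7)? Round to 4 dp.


|cross product| = 394.57
|line direction| = sqrt(257.89) = 16.059
Distance = 394.57/sqrt(257.89) = 24.5701

24.5701


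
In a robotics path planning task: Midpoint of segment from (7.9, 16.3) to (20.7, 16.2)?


M = ((7.9+20.7)/2, (16.3+16.2)/2)
= (14.3, 16.25)

(14.3, 16.25)


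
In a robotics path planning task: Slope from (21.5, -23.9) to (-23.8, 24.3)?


slope = (y2-y1)/(x2-x1) = (24.3-(-23.9))/((-23.8)-21.5) = 48.2/(-45.3) = -1.064

-1.064


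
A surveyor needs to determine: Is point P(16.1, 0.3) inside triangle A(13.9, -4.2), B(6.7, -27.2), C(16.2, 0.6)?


Cross products: AB x AP = 18.2, BC x BP = -0.07, CA x CP = 0.21
All same sign? no

No, outside


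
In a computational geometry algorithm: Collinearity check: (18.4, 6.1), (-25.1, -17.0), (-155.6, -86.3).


Cross product: ((-25.1)-18.4)*((-86.3)-6.1) - ((-17)-6.1)*((-155.6)-18.4)
= 0

Yes, collinear


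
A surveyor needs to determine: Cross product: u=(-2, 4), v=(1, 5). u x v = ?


u x v = u_x*v_y - u_y*v_x = (-2)*5 - 4*1
= (-10) - 4 = -14

-14


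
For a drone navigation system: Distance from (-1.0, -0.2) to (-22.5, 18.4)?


dx=-21.5, dy=18.6
d^2 = (-21.5)^2 + 18.6^2 = 808.21
d = sqrt(808.21) = 28.429

28.429


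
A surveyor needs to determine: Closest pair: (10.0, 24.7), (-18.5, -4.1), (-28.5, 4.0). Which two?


d(P0,P1) = 40.5178, d(P0,P2) = 43.712, d(P1,P2) = 12.869
Closest: P1 and P2

Closest pair: (-18.5, -4.1) and (-28.5, 4.0), distance = 12.869


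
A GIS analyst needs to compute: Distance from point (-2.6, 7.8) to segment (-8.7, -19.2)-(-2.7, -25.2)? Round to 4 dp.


Project P onto AB: t = 0 (clamped to [0,1])
Closest point on segment: (-8.7, -19.2)
Distance: 27.6805

27.6805


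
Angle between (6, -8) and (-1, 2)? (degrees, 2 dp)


u.v = -22, |u| = sqrt(100) = 10, |v| = sqrt(5) = 2.2361
cos(theta) = u.v/(|u||v|) = -22/sqrt(500) = -0.98387
theta = acos(-0.98387) = 169.7 degrees

169.7 degrees


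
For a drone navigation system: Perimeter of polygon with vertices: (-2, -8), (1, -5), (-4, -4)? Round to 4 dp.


Sides: (-2, -8)->(1, -5): sqrt(18) = 4.242641, (1, -5)->(-4, -4): sqrt(26) = 5.09902, (-4, -4)->(-2, -8): sqrt(20) = 4.472136
Sum = 13.813797
Perimeter = 13.8138

13.8138


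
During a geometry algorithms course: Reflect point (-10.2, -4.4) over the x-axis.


Reflection over x-axis: (x,y) -> (x,-y)
(-10.2, -4.4) -> (-10.2, 4.4)

(-10.2, 4.4)


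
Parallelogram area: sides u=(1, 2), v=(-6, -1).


|u x v| = |1*(-1) - 2*(-6)|
= |(-1) - (-12)| = 11

11


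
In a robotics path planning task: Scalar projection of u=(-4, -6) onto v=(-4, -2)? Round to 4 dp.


u.v = 28, |v| = sqrt(20) = 4.4721
Scalar projection = u.v / |v| = 28 / sqrt(20) = 6.261

6.261


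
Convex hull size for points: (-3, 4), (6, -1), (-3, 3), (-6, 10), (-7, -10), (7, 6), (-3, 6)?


Convex hull vertices (CCW): (-7, -10), (6, -1), (7, 6), (-6, 10)
Count = 4

4


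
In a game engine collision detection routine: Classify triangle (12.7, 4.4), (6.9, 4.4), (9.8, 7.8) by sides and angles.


Side lengths squared: AB^2=33.64, BC^2=19.97, CA^2=19.97
Sorted: [19.97, 19.97, 33.64]
By sides: Isosceles, By angles: Acute

Isosceles, Acute


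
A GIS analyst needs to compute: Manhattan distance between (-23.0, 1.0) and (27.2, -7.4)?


|(-23)-27.2| + |1-(-7.4)| = 50.2 + 8.4 = 58.6

58.6


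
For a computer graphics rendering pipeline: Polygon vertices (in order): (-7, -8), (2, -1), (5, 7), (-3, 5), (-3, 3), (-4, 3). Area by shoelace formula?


Shoelace sum: ((-7)*(-1) - 2*(-8)) + (2*7 - 5*(-1)) + (5*5 - (-3)*7) + ((-3)*3 - (-3)*5) + ((-3)*3 - (-4)*3) + ((-4)*(-8) - (-7)*3)
= 150
Area = |150|/2 = 75

75


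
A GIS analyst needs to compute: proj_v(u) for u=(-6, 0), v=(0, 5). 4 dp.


u.v = 0, |v| = sqrt(25) = 5
Scalar projection = u.v / |v| = 0 / sqrt(25) = 0

0


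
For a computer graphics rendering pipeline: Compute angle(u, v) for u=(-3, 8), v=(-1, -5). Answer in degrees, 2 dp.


u.v = -37, |u| = sqrt(73) = 8.544, |v| = sqrt(26) = 5.099
cos(theta) = u.v/(|u||v|) = -37/sqrt(1898) = -0.849285
theta = acos(-0.849285) = 148.13 degrees

148.13 degrees


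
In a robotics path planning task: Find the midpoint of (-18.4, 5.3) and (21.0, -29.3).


M = (((-18.4)+21)/2, (5.3+(-29.3))/2)
= (1.3, -12)

(1.3, -12)


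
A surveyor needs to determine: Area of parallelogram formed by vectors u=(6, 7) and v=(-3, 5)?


|u x v| = |6*5 - 7*(-3)|
= |30 - (-21)| = 51

51


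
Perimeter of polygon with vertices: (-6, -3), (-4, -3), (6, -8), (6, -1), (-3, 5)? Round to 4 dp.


Sides: (-6, -3)->(-4, -3): sqrt(4) = 2, (-4, -3)->(6, -8): sqrt(125) = 11.18034, (6, -8)->(6, -1): sqrt(49) = 7, (6, -1)->(-3, 5): sqrt(117) = 10.816654, (-3, 5)->(-6, -3): sqrt(73) = 8.544004
Sum = 39.540998
Perimeter = 39.541

39.541


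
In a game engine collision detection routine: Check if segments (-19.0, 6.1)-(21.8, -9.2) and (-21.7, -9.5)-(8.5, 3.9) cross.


Cross products: d1=434.94, d2=-573.84, d3=-677.79, d4=330.99
d1*d2 < 0 and d3*d4 < 0? yes

Yes, they intersect


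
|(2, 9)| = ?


|u| = sqrt(2^2 + 9^2) = sqrt(85) = 9.2195

9.2195


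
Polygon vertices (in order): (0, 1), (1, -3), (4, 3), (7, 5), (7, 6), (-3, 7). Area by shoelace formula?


Shoelace sum: (0*(-3) - 1*1) + (1*3 - 4*(-3)) + (4*5 - 7*3) + (7*6 - 7*5) + (7*7 - (-3)*6) + ((-3)*1 - 0*7)
= 84
Area = |84|/2 = 42

42


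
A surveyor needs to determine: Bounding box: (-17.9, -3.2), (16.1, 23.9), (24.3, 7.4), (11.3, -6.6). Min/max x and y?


x range: [-17.9, 24.3]
y range: [-6.6, 23.9]
Bounding box: (-17.9,-6.6) to (24.3,23.9)

(-17.9,-6.6) to (24.3,23.9)


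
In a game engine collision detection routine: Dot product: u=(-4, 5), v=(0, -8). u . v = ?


u . v = u_x*v_x + u_y*v_y = (-4)*0 + 5*(-8)
= 0 + (-40) = -40

-40


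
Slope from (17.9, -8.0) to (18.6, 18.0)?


slope = (y2-y1)/(x2-x1) = (18-(-8))/(18.6-17.9) = 26/0.7 = 37.1429

37.1429


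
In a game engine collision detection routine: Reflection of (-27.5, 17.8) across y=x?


Reflection over y=x: (x,y) -> (y,x)
(-27.5, 17.8) -> (17.8, -27.5)

(17.8, -27.5)


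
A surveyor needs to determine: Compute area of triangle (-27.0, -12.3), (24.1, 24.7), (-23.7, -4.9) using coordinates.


Area = |x_A(y_B-y_C) + x_B(y_C-y_A) + x_C(y_A-y_B)|/2
= |(-799.2) + 178.34 + 876.9|/2
= 256.04/2 = 128.02

128.02


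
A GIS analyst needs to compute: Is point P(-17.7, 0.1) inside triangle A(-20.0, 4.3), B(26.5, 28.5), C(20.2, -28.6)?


Cross products: AB x AP = -250.96, BC x BP = -2344.9, CA x CP = 93.17
All same sign? no

No, outside


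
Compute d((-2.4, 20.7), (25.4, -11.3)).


dx=27.8, dy=-32
d^2 = 27.8^2 + (-32)^2 = 1796.84
d = sqrt(1796.84) = 42.3891

42.3891


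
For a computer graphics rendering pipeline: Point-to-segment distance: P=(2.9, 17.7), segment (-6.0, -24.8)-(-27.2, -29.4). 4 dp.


Project P onto AB: t = 0 (clamped to [0,1])
Closest point on segment: (-6, -24.8)
Distance: 43.4219

43.4219


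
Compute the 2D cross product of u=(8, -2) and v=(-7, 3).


u x v = u_x*v_y - u_y*v_x = 8*3 - (-2)*(-7)
= 24 - 14 = 10

10


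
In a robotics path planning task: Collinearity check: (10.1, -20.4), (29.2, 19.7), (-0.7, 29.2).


Cross product: (29.2-10.1)*(29.2-(-20.4)) - (19.7-(-20.4))*((-0.7)-10.1)
= 1380.44

No, not collinear


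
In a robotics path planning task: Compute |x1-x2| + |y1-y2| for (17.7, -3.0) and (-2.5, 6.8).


|17.7-(-2.5)| + |(-3)-6.8| = 20.2 + 9.8 = 30

30


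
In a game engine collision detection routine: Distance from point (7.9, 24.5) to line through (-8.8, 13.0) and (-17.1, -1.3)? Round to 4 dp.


|cross product| = 143.36
|line direction| = sqrt(273.38) = 16.5342
Distance = 143.36/sqrt(273.38) = 8.6705

8.6705


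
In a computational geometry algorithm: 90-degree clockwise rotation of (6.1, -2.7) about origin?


90° CW: (x,y) -> (y, -x)
(6.1,-2.7) -> (-2.7, -6.1)

(-2.7, -6.1)


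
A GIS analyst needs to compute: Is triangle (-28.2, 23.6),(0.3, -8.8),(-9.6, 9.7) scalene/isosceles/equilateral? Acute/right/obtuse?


Side lengths squared: AB^2=1862.01, BC^2=440.26, CA^2=539.17
Sorted: [440.26, 539.17, 1862.01]
By sides: Scalene, By angles: Obtuse

Scalene, Obtuse


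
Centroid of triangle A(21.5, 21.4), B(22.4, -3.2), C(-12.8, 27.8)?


Centroid = ((x_A+x_B+x_C)/3, (y_A+y_B+y_C)/3)
= ((21.5+22.4+(-12.8))/3, (21.4+(-3.2)+27.8)/3)
= (10.3667, 15.3333)

(10.3667, 15.3333)


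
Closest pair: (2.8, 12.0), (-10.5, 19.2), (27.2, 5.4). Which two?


d(P0,P1) = 15.1238, d(P0,P2) = 25.2769, d(P1,P2) = 40.1464
Closest: P0 and P1

Closest pair: (2.8, 12.0) and (-10.5, 19.2), distance = 15.1238


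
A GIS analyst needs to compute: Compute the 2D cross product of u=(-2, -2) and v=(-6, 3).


u x v = u_x*v_y - u_y*v_x = (-2)*3 - (-2)*(-6)
= (-6) - 12 = -18

-18


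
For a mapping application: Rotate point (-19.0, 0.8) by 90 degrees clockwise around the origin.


90° CW: (x,y) -> (y, -x)
(-19,0.8) -> (0.8, 19)

(0.8, 19)


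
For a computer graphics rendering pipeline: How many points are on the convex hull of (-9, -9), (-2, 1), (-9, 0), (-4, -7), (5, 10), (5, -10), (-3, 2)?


Convex hull vertices (CCW): (-9, -9), (5, -10), (5, 10), (-9, 0)
Count = 4

4


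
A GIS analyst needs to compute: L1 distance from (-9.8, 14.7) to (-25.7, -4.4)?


|(-9.8)-(-25.7)| + |14.7-(-4.4)| = 15.9 + 19.1 = 35

35


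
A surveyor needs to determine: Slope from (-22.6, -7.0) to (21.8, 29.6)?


slope = (y2-y1)/(x2-x1) = (29.6-(-7))/(21.8-(-22.6)) = 36.6/44.4 = 0.8243

0.8243


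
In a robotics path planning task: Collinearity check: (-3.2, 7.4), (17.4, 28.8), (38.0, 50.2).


Cross product: (17.4-(-3.2))*(50.2-7.4) - (28.8-7.4)*(38-(-3.2))
= 0

Yes, collinear


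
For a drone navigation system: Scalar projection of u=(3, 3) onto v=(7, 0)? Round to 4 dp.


u.v = 21, |v| = sqrt(49) = 7
Scalar projection = u.v / |v| = 21 / sqrt(49) = 3

3


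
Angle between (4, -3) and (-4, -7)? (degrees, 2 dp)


u.v = 5, |u| = sqrt(25) = 5, |v| = sqrt(65) = 8.0623
cos(theta) = u.v/(|u||v|) = 5/sqrt(1625) = 0.124035
theta = acos(0.124035) = 82.87 degrees

82.87 degrees


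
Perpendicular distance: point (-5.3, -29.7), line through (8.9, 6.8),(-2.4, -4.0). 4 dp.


|cross product| = 259.09
|line direction| = sqrt(244.33) = 15.6311
Distance = 259.09/sqrt(244.33) = 16.5753

16.5753


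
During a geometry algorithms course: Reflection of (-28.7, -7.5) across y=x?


Reflection over y=x: (x,y) -> (y,x)
(-28.7, -7.5) -> (-7.5, -28.7)

(-7.5, -28.7)


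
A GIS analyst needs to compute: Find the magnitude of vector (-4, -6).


|u| = sqrt((-4)^2 + (-6)^2) = sqrt(52) = 7.2111

7.2111


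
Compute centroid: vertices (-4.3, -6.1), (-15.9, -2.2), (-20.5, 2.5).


Centroid = ((x_A+x_B+x_C)/3, (y_A+y_B+y_C)/3)
= (((-4.3)+(-15.9)+(-20.5))/3, ((-6.1)+(-2.2)+2.5)/3)
= (-13.5667, -1.9333)

(-13.5667, -1.9333)


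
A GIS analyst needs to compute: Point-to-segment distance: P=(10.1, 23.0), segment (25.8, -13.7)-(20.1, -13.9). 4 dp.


Project P onto AB: t = 1 (clamped to [0,1])
Closest point on segment: (20.1, -13.9)
Distance: 38.231

38.231


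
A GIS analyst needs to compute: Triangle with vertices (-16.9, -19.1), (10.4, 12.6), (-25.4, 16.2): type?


Side lengths squared: AB^2=1750.18, BC^2=1294.6, CA^2=1318.34
Sorted: [1294.6, 1318.34, 1750.18]
By sides: Scalene, By angles: Acute

Scalene, Acute


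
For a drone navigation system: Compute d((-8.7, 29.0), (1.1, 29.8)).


dx=9.8, dy=0.8
d^2 = 9.8^2 + 0.8^2 = 96.68
d = sqrt(96.68) = 9.8326

9.8326


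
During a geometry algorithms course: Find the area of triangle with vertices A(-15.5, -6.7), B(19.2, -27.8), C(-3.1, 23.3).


Area = |x_A(y_B-y_C) + x_B(y_C-y_A) + x_C(y_A-y_B)|/2
= |792.05 + 576 + (-65.41)|/2
= 1302.64/2 = 651.32

651.32


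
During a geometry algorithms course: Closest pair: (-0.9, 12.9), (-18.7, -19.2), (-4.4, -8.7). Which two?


d(P0,P1) = 36.7049, d(P0,P2) = 21.8817, d(P1,P2) = 17.7409
Closest: P1 and P2

Closest pair: (-18.7, -19.2) and (-4.4, -8.7), distance = 17.7409


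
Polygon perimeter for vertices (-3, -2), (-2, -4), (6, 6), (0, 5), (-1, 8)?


Sides: (-3, -2)->(-2, -4): sqrt(5) = 2.236068, (-2, -4)->(6, 6): sqrt(164) = 12.806248, (6, 6)->(0, 5): sqrt(37) = 6.082763, (0, 5)->(-1, 8): sqrt(10) = 3.162278, (-1, 8)->(-3, -2): sqrt(104) = 10.198039
Sum = 34.485396
Perimeter = 34.4854

34.4854


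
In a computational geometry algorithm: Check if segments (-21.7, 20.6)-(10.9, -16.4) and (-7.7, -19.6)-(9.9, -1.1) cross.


Cross products: d1=966.52, d2=-287.78, d3=-792.52, d4=461.78
d1*d2 < 0 and d3*d4 < 0? yes

Yes, they intersect


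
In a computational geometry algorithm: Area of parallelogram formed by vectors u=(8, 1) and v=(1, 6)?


|u x v| = |8*6 - 1*1|
= |48 - 1| = 47

47


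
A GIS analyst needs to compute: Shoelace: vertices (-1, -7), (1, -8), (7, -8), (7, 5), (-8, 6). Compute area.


Shoelace sum: ((-1)*(-8) - 1*(-7)) + (1*(-8) - 7*(-8)) + (7*5 - 7*(-8)) + (7*6 - (-8)*5) + ((-8)*(-7) - (-1)*6)
= 298
Area = |298|/2 = 149

149


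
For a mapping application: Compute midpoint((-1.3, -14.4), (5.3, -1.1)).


M = (((-1.3)+5.3)/2, ((-14.4)+(-1.1))/2)
= (2, -7.75)

(2, -7.75)


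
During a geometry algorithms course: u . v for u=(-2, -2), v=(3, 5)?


u . v = u_x*v_x + u_y*v_y = (-2)*3 + (-2)*5
= (-6) + (-10) = -16

-16


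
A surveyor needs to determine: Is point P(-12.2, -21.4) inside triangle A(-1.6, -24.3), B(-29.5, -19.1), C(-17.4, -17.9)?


Cross products: AB x AP = -25.79, BC x BP = -48.59, CA x CP = -22.02
All same sign? yes

Yes, inside


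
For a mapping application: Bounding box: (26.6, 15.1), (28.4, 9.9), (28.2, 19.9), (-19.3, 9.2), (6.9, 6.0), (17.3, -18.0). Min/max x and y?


x range: [-19.3, 28.4]
y range: [-18, 19.9]
Bounding box: (-19.3,-18) to (28.4,19.9)

(-19.3,-18) to (28.4,19.9)


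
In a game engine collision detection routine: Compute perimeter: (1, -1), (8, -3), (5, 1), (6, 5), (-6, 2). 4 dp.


Sides: (1, -1)->(8, -3): sqrt(53) = 7.28011, (8, -3)->(5, 1): sqrt(25) = 5, (5, 1)->(6, 5): sqrt(17) = 4.123106, (6, 5)->(-6, 2): sqrt(153) = 12.369317, (-6, 2)->(1, -1): sqrt(58) = 7.615773
Sum = 36.388306
Perimeter = 36.3883

36.3883


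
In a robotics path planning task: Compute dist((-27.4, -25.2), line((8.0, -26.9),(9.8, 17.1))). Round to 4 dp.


|cross product| = 1560.66
|line direction| = sqrt(1939.24) = 44.0368
Distance = 1560.66/sqrt(1939.24) = 35.4399

35.4399


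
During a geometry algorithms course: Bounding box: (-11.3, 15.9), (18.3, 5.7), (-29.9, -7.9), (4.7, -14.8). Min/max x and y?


x range: [-29.9, 18.3]
y range: [-14.8, 15.9]
Bounding box: (-29.9,-14.8) to (18.3,15.9)

(-29.9,-14.8) to (18.3,15.9)


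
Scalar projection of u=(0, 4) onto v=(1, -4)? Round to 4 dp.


u.v = -16, |v| = sqrt(17) = 4.1231
Scalar projection = u.v / |v| = -16 / sqrt(17) = -3.8806

-3.8806


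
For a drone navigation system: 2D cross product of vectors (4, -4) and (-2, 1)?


u x v = u_x*v_y - u_y*v_x = 4*1 - (-4)*(-2)
= 4 - 8 = -4

-4


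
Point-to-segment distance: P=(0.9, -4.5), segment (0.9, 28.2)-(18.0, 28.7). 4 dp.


Project P onto AB: t = 0 (clamped to [0,1])
Closest point on segment: (0.9, 28.2)
Distance: 32.7

32.7


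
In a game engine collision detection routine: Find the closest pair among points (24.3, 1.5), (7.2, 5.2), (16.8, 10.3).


d(P0,P1) = 17.4957, d(P0,P2) = 11.5624, d(P1,P2) = 10.8706
Closest: P1 and P2

Closest pair: (7.2, 5.2) and (16.8, 10.3), distance = 10.8706


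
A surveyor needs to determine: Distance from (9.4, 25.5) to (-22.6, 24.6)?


dx=-32, dy=-0.9
d^2 = (-32)^2 + (-0.9)^2 = 1024.81
d = sqrt(1024.81) = 32.0127

32.0127


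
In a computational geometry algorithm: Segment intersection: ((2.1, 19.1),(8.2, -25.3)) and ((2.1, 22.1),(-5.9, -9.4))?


Cross products: d1=24, d2=571.35, d3=18.3, d4=-529.05
d1*d2 < 0 and d3*d4 < 0? no

No, they don't intersect


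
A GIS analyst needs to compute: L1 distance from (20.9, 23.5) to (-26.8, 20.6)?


|20.9-(-26.8)| + |23.5-20.6| = 47.7 + 2.9 = 50.6

50.6


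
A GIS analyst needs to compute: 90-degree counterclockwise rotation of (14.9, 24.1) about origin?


90° CCW: (x,y) -> (-y, x)
(14.9,24.1) -> (-24.1, 14.9)

(-24.1, 14.9)


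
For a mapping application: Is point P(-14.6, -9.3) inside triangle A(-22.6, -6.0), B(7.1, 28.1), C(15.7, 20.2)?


Cross products: AB x AP = -370.81, BC x BP = -493.07, CA x CP = 335.99
All same sign? no

No, outside


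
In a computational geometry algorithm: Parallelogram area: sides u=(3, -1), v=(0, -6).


|u x v| = |3*(-6) - (-1)*0|
= |(-18) - 0| = 18

18


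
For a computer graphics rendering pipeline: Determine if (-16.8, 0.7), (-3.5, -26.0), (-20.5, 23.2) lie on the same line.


Cross product: ((-3.5)-(-16.8))*(23.2-0.7) - ((-26)-0.7)*((-20.5)-(-16.8))
= 200.46

No, not collinear


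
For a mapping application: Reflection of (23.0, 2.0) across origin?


Reflection over origin: (x,y) -> (-x,-y)
(23, 2) -> (-23, -2)

(-23, -2)


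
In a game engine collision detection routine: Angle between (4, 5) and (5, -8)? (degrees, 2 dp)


u.v = -20, |u| = sqrt(41) = 6.4031, |v| = sqrt(89) = 9.434
cos(theta) = u.v/(|u||v|) = -20/sqrt(3649) = -0.331088
theta = acos(-0.331088) = 109.33 degrees

109.33 degrees


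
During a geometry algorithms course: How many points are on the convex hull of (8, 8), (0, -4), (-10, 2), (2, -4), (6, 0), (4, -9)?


Convex hull vertices (CCW): (-10, 2), (4, -9), (8, 8)
Count = 3

3


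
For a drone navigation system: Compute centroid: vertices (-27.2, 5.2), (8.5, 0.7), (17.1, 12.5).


Centroid = ((x_A+x_B+x_C)/3, (y_A+y_B+y_C)/3)
= (((-27.2)+8.5+17.1)/3, (5.2+0.7+12.5)/3)
= (-0.5333, 6.1333)

(-0.5333, 6.1333)


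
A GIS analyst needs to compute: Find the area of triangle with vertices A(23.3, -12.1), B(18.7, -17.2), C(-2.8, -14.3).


Area = |x_A(y_B-y_C) + x_B(y_C-y_A) + x_C(y_A-y_B)|/2
= |(-67.57) + (-41.14) + (-14.28)|/2
= 122.99/2 = 61.495

61.495


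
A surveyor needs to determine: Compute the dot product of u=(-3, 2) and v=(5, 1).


u . v = u_x*v_x + u_y*v_y = (-3)*5 + 2*1
= (-15) + 2 = -13

-13


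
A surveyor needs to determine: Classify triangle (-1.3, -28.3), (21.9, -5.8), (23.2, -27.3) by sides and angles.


Side lengths squared: AB^2=1044.49, BC^2=463.94, CA^2=601.25
Sorted: [463.94, 601.25, 1044.49]
By sides: Scalene, By angles: Acute

Scalene, Acute


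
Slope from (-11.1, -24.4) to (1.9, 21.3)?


slope = (y2-y1)/(x2-x1) = (21.3-(-24.4))/(1.9-(-11.1)) = 45.7/13 = 3.5154

3.5154


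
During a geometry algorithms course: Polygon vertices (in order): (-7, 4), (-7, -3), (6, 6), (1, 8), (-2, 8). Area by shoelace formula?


Shoelace sum: ((-7)*(-3) - (-7)*4) + ((-7)*6 - 6*(-3)) + (6*8 - 1*6) + (1*8 - (-2)*8) + ((-2)*4 - (-7)*8)
= 139
Area = |139|/2 = 69.5

69.5


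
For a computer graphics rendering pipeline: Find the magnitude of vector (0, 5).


|u| = sqrt(0^2 + 5^2) = sqrt(25) = 5

5


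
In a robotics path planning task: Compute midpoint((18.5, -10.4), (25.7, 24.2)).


M = ((18.5+25.7)/2, ((-10.4)+24.2)/2)
= (22.1, 6.9)

(22.1, 6.9)


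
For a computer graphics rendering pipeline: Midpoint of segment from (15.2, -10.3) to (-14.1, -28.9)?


M = ((15.2+(-14.1))/2, ((-10.3)+(-28.9))/2)
= (0.55, -19.6)

(0.55, -19.6)


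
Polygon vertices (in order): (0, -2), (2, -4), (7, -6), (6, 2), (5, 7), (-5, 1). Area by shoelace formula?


Shoelace sum: (0*(-4) - 2*(-2)) + (2*(-6) - 7*(-4)) + (7*2 - 6*(-6)) + (6*7 - 5*2) + (5*1 - (-5)*7) + ((-5)*(-2) - 0*1)
= 152
Area = |152|/2 = 76

76


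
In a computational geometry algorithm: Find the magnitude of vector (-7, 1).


|u| = sqrt((-7)^2 + 1^2) = sqrt(50) = 7.0711

7.0711


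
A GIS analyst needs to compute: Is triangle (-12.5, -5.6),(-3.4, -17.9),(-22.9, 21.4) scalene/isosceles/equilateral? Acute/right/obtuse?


Side lengths squared: AB^2=234.1, BC^2=1924.74, CA^2=837.16
Sorted: [234.1, 837.16, 1924.74]
By sides: Scalene, By angles: Obtuse

Scalene, Obtuse


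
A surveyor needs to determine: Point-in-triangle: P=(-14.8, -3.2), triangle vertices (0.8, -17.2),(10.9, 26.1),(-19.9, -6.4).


Cross products: AB x AP = 816.88, BC x BP = 67.19, CA x CP = 121.32
All same sign? yes

Yes, inside


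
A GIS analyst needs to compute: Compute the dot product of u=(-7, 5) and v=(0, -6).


u . v = u_x*v_x + u_y*v_y = (-7)*0 + 5*(-6)
= 0 + (-30) = -30

-30


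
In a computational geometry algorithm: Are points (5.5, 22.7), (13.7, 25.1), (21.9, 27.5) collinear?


Cross product: (13.7-5.5)*(27.5-22.7) - (25.1-22.7)*(21.9-5.5)
= 0

Yes, collinear


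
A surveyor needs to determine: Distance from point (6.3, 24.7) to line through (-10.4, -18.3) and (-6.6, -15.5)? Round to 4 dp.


|cross product| = 116.64
|line direction| = sqrt(22.28) = 4.7202
Distance = 116.64/sqrt(22.28) = 24.711

24.711


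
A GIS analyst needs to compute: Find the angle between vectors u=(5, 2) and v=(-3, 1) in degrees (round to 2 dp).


u.v = -13, |u| = sqrt(29) = 5.3852, |v| = sqrt(10) = 3.1623
cos(theta) = u.v/(|u||v|) = -13/sqrt(290) = -0.763386
theta = acos(-0.763386) = 139.76 degrees

139.76 degrees


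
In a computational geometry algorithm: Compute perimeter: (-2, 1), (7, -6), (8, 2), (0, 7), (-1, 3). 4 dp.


Sides: (-2, 1)->(7, -6): sqrt(130) = 11.401754, (7, -6)->(8, 2): sqrt(65) = 8.062258, (8, 2)->(0, 7): sqrt(89) = 9.433981, (0, 7)->(-1, 3): sqrt(17) = 4.123106, (-1, 3)->(-2, 1): sqrt(5) = 2.236068
Sum = 35.257167
Perimeter = 35.2572

35.2572


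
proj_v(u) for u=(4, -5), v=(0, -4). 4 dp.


u.v = 20, |v| = sqrt(16) = 4
Scalar projection = u.v / |v| = 20 / sqrt(16) = 5

5


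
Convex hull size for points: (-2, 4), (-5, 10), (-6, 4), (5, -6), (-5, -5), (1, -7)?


Convex hull vertices (CCW): (-6, 4), (-5, -5), (1, -7), (5, -6), (-5, 10)
Count = 5

5


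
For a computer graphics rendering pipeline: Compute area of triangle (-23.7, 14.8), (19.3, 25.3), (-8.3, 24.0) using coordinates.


Area = |x_A(y_B-y_C) + x_B(y_C-y_A) + x_C(y_A-y_B)|/2
= |(-30.81) + 177.56 + 87.15|/2
= 233.9/2 = 116.95

116.95


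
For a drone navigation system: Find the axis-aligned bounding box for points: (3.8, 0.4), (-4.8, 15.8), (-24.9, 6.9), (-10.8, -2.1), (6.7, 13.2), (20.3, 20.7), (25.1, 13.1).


x range: [-24.9, 25.1]
y range: [-2.1, 20.7]
Bounding box: (-24.9,-2.1) to (25.1,20.7)

(-24.9,-2.1) to (25.1,20.7)


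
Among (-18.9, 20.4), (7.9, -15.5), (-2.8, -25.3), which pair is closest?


d(P0,P1) = 44.8001, d(P0,P2) = 48.4531, d(P1,P2) = 14.5097
Closest: P1 and P2

Closest pair: (7.9, -15.5) and (-2.8, -25.3), distance = 14.5097


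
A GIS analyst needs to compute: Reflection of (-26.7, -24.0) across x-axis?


Reflection over x-axis: (x,y) -> (x,-y)
(-26.7, -24) -> (-26.7, 24)

(-26.7, 24)


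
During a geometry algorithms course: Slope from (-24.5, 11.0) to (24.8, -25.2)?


slope = (y2-y1)/(x2-x1) = ((-25.2)-11)/(24.8-(-24.5)) = (-36.2)/49.3 = -0.7343

-0.7343


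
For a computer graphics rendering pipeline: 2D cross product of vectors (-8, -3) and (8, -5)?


u x v = u_x*v_y - u_y*v_x = (-8)*(-5) - (-3)*8
= 40 - (-24) = 64

64


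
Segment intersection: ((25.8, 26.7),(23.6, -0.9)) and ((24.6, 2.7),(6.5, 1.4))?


Cross products: d1=-432.84, d2=63.86, d3=19.68, d4=-477.02
d1*d2 < 0 and d3*d4 < 0? yes

Yes, they intersect


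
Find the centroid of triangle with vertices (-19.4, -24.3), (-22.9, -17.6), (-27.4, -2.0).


Centroid = ((x_A+x_B+x_C)/3, (y_A+y_B+y_C)/3)
= (((-19.4)+(-22.9)+(-27.4))/3, ((-24.3)+(-17.6)+(-2))/3)
= (-23.2333, -14.6333)

(-23.2333, -14.6333)


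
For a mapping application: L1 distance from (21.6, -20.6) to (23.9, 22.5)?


|21.6-23.9| + |(-20.6)-22.5| = 2.3 + 43.1 = 45.4

45.4


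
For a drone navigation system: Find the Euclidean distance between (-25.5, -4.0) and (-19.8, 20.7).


dx=5.7, dy=24.7
d^2 = 5.7^2 + 24.7^2 = 642.58
d = sqrt(642.58) = 25.3492

25.3492


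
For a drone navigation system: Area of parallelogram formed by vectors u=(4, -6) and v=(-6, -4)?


|u x v| = |4*(-4) - (-6)*(-6)|
= |(-16) - 36| = 52

52


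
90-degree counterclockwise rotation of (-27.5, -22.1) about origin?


90° CCW: (x,y) -> (-y, x)
(-27.5,-22.1) -> (22.1, -27.5)

(22.1, -27.5)


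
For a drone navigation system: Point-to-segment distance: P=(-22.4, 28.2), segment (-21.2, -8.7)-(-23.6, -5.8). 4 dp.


Project P onto AB: t = 1 (clamped to [0,1])
Closest point on segment: (-23.6, -5.8)
Distance: 34.0212

34.0212


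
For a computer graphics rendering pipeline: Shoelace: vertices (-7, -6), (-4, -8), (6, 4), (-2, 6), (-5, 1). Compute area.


Shoelace sum: ((-7)*(-8) - (-4)*(-6)) + ((-4)*4 - 6*(-8)) + (6*6 - (-2)*4) + ((-2)*1 - (-5)*6) + ((-5)*(-6) - (-7)*1)
= 173
Area = |173|/2 = 86.5

86.5


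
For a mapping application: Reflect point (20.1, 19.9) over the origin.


Reflection over origin: (x,y) -> (-x,-y)
(20.1, 19.9) -> (-20.1, -19.9)

(-20.1, -19.9)


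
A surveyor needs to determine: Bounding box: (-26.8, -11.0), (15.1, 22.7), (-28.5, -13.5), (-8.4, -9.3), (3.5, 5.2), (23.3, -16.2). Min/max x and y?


x range: [-28.5, 23.3]
y range: [-16.2, 22.7]
Bounding box: (-28.5,-16.2) to (23.3,22.7)

(-28.5,-16.2) to (23.3,22.7)


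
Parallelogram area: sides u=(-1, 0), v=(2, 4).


|u x v| = |(-1)*4 - 0*2|
= |(-4) - 0| = 4

4


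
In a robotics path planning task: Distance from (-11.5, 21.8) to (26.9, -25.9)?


dx=38.4, dy=-47.7
d^2 = 38.4^2 + (-47.7)^2 = 3749.85
d = sqrt(3749.85) = 61.236

61.236


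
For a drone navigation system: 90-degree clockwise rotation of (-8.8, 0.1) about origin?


90° CW: (x,y) -> (y, -x)
(-8.8,0.1) -> (0.1, 8.8)

(0.1, 8.8)


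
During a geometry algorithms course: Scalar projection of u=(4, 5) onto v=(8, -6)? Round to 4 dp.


u.v = 2, |v| = sqrt(100) = 10
Scalar projection = u.v / |v| = 2 / sqrt(100) = 0.2

0.2


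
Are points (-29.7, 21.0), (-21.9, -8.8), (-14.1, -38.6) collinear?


Cross product: ((-21.9)-(-29.7))*((-38.6)-21) - ((-8.8)-21)*((-14.1)-(-29.7))
= 0

Yes, collinear


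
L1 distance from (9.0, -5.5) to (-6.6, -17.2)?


|9-(-6.6)| + |(-5.5)-(-17.2)| = 15.6 + 11.7 = 27.3

27.3


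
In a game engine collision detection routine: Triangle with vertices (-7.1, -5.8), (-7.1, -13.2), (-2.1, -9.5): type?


Side lengths squared: AB^2=54.76, BC^2=38.69, CA^2=38.69
Sorted: [38.69, 38.69, 54.76]
By sides: Isosceles, By angles: Acute

Isosceles, Acute


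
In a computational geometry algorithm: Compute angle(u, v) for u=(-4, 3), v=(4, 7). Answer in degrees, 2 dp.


u.v = 5, |u| = sqrt(25) = 5, |v| = sqrt(65) = 8.0623
cos(theta) = u.v/(|u||v|) = 5/sqrt(1625) = 0.124035
theta = acos(0.124035) = 82.87 degrees

82.87 degrees


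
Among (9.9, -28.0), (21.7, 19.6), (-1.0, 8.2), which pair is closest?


d(P0,P1) = 49.0408, d(P0,P2) = 37.8054, d(P1,P2) = 25.4018
Closest: P1 and P2

Closest pair: (21.7, 19.6) and (-1.0, 8.2), distance = 25.4018


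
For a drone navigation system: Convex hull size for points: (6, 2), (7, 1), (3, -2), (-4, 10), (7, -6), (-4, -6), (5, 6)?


Convex hull vertices (CCW): (-4, -6), (7, -6), (7, 1), (5, 6), (-4, 10)
Count = 5

5


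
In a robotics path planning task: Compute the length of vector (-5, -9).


|u| = sqrt((-5)^2 + (-9)^2) = sqrt(106) = 10.2956

10.2956


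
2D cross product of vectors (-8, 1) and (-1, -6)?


u x v = u_x*v_y - u_y*v_x = (-8)*(-6) - 1*(-1)
= 48 - (-1) = 49

49


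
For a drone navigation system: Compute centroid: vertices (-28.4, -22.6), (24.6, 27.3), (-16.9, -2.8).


Centroid = ((x_A+x_B+x_C)/3, (y_A+y_B+y_C)/3)
= (((-28.4)+24.6+(-16.9))/3, ((-22.6)+27.3+(-2.8))/3)
= (-6.9, 0.6333)

(-6.9, 0.6333)


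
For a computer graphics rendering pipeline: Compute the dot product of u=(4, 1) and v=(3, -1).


u . v = u_x*v_x + u_y*v_y = 4*3 + 1*(-1)
= 12 + (-1) = 11

11


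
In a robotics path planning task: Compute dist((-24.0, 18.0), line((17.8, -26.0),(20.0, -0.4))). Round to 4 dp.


|cross product| = 1166.88
|line direction| = sqrt(660.2) = 25.6944
Distance = 1166.88/sqrt(660.2) = 45.4139

45.4139


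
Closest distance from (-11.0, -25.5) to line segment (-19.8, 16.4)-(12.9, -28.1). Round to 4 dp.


Project P onto AB: t = 0.7058 (clamped to [0,1])
Closest point on segment: (3.2791, -15.0073)
Distance: 17.7197

17.7197


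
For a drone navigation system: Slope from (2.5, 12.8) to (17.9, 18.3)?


slope = (y2-y1)/(x2-x1) = (18.3-12.8)/(17.9-2.5) = 5.5/15.4 = 0.3571

0.3571


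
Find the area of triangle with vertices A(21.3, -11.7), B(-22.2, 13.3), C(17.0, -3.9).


Area = |x_A(y_B-y_C) + x_B(y_C-y_A) + x_C(y_A-y_B)|/2
= |366.36 + (-173.16) + (-425)|/2
= 231.8/2 = 115.9

115.9


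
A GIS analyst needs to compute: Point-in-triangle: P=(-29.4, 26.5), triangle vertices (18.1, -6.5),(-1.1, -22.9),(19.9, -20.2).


Cross products: AB x AP = -1412.6, BC x BP = 1113.81, CA x CP = 591.35
All same sign? no

No, outside


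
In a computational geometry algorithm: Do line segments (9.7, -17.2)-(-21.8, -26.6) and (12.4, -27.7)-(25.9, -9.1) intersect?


Cross products: d1=191.97, d2=650.97, d3=356.13, d4=-102.87
d1*d2 < 0 and d3*d4 < 0? no

No, they don't intersect


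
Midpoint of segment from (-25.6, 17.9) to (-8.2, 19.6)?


M = (((-25.6)+(-8.2))/2, (17.9+19.6)/2)
= (-16.9, 18.75)

(-16.9, 18.75)


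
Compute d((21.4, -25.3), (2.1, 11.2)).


dx=-19.3, dy=36.5
d^2 = (-19.3)^2 + 36.5^2 = 1704.74
d = sqrt(1704.74) = 41.2885

41.2885


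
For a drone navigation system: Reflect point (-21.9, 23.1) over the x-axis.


Reflection over x-axis: (x,y) -> (x,-y)
(-21.9, 23.1) -> (-21.9, -23.1)

(-21.9, -23.1)


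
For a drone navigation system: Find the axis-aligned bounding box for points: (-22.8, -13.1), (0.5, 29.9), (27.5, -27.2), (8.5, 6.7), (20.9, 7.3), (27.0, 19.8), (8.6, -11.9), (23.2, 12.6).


x range: [-22.8, 27.5]
y range: [-27.2, 29.9]
Bounding box: (-22.8,-27.2) to (27.5,29.9)

(-22.8,-27.2) to (27.5,29.9)


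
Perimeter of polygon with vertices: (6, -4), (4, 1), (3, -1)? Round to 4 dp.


Sides: (6, -4)->(4, 1): sqrt(29) = 5.385165, (4, 1)->(3, -1): sqrt(5) = 2.236068, (3, -1)->(6, -4): sqrt(18) = 4.242641
Sum = 11.863874
Perimeter = 11.8639

11.8639


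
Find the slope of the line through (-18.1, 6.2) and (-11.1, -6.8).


slope = (y2-y1)/(x2-x1) = ((-6.8)-6.2)/((-11.1)-(-18.1)) = (-13)/7 = -1.8571

-1.8571


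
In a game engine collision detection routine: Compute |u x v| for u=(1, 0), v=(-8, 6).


|u x v| = |1*6 - 0*(-8)|
= |6 - 0| = 6

6


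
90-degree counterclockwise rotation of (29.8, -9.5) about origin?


90° CCW: (x,y) -> (-y, x)
(29.8,-9.5) -> (9.5, 29.8)

(9.5, 29.8)


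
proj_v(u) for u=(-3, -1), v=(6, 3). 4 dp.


u.v = -21, |v| = sqrt(45) = 6.7082
Scalar projection = u.v / |v| = -21 / sqrt(45) = -3.1305

-3.1305


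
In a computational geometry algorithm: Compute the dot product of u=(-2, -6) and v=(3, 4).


u . v = u_x*v_x + u_y*v_y = (-2)*3 + (-6)*4
= (-6) + (-24) = -30

-30


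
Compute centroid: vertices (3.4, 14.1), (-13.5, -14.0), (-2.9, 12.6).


Centroid = ((x_A+x_B+x_C)/3, (y_A+y_B+y_C)/3)
= ((3.4+(-13.5)+(-2.9))/3, (14.1+(-14)+12.6)/3)
= (-4.3333, 4.2333)

(-4.3333, 4.2333)


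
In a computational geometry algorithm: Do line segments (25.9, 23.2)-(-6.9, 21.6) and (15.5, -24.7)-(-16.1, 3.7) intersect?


Cross products: d1=-1809, d2=-826.92, d3=1554.48, d4=572.4
d1*d2 < 0 and d3*d4 < 0? no

No, they don't intersect


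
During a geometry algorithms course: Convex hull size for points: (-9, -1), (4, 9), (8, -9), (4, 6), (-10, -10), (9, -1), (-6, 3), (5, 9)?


Convex hull vertices (CCW): (-10, -10), (8, -9), (9, -1), (5, 9), (4, 9), (-6, 3), (-9, -1)
Count = 7

7


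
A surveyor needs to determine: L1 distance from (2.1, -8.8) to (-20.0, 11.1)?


|2.1-(-20)| + |(-8.8)-11.1| = 22.1 + 19.9 = 42

42


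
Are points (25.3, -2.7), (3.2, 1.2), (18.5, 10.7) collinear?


Cross product: (3.2-25.3)*(10.7-(-2.7)) - (1.2-(-2.7))*(18.5-25.3)
= -269.62

No, not collinear


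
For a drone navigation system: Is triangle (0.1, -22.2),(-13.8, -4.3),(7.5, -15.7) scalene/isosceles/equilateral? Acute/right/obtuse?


Side lengths squared: AB^2=513.62, BC^2=583.65, CA^2=97.01
Sorted: [97.01, 513.62, 583.65]
By sides: Scalene, By angles: Acute

Scalene, Acute


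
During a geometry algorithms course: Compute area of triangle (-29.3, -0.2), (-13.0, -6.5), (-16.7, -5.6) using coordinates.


Area = |x_A(y_B-y_C) + x_B(y_C-y_A) + x_C(y_A-y_B)|/2
= |26.37 + 70.2 + (-105.21)|/2
= 8.64/2 = 4.32

4.32


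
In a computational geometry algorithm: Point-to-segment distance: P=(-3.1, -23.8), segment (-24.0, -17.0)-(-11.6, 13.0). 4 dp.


Project P onto AB: t = 0.0523 (clamped to [0,1])
Closest point on segment: (-23.3509, -15.4296)
Distance: 21.9126

21.9126


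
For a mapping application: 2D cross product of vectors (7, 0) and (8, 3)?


u x v = u_x*v_y - u_y*v_x = 7*3 - 0*8
= 21 - 0 = 21

21


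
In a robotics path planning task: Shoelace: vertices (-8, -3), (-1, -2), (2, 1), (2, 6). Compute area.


Shoelace sum: ((-8)*(-2) - (-1)*(-3)) + ((-1)*1 - 2*(-2)) + (2*6 - 2*1) + (2*(-3) - (-8)*6)
= 68
Area = |68|/2 = 34

34


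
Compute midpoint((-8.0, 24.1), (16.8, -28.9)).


M = (((-8)+16.8)/2, (24.1+(-28.9))/2)
= (4.4, -2.4)

(4.4, -2.4)


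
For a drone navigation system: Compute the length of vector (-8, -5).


|u| = sqrt((-8)^2 + (-5)^2) = sqrt(89) = 9.434

9.434


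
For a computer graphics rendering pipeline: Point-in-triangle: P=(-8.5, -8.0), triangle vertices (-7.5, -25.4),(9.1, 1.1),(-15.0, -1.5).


Cross products: AB x AP = 315.34, BC x BP = 173.55, CA x CP = 106.6
All same sign? yes

Yes, inside


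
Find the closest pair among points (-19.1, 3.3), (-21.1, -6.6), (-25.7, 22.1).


d(P0,P1) = 10.1, d(P0,P2) = 19.9249, d(P1,P2) = 29.0663
Closest: P0 and P1

Closest pair: (-19.1, 3.3) and (-21.1, -6.6), distance = 10.1


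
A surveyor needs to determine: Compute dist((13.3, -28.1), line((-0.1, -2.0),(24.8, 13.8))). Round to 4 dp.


|cross product| = 861.61
|line direction| = sqrt(869.65) = 29.4898
Distance = 861.61/sqrt(869.65) = 29.2172

29.2172
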